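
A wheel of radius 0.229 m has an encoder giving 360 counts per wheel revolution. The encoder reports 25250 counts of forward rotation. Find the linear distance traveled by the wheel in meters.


revs = 25250/360 = 70.138889
d = revs * 2*pi*r = 70.138889 * 2*pi*0.229 = 100.9193

100.9193 m


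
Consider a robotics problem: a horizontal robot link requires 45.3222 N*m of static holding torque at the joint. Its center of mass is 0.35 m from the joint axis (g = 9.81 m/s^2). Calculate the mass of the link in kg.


m = tau / (g*L) = 45.3222 / (9.81 * 0.35) = 13.2000

13.2000 kg


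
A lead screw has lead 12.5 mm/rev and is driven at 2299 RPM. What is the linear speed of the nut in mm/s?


v = lead * (RPM/60) = 12.5*2299/60 = 478.9583

478.9583 mm/s


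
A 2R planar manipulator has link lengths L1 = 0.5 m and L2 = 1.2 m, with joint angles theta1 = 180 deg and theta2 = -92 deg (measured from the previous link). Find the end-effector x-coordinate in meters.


x = L1*cos(th1) + L2*cos(th1+th2) = 0.5*cos(180 deg) + 1.2*cos(88 deg) = -0.4581

-0.4581 m


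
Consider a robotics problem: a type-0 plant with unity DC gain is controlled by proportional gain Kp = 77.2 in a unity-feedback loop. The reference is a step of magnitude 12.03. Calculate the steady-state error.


e_ss = R/(1 + Kp) = 12.03/(1 + 77.2) = 12.03/78.2000 = 0.1538

0.1538


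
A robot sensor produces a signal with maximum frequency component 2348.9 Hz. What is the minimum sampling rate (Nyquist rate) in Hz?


f_s,min = 2*f_max = 2*2348.9 = 4697.8000

4697.8000 Hz


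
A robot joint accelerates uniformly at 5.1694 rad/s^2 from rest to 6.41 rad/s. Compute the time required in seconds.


t = delta_omega / alpha = 6.41 / 5.1694 = 1.2400

1.2400 s


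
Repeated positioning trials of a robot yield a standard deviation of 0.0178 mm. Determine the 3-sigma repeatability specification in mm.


repeatability = 3*sigma = 3*0.0178 = 0.0534

0.0534 mm


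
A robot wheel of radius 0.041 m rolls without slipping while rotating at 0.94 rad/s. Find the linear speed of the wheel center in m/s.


v = omega * r = 0.94 * 0.041 = 0.0385

0.0385 m/s


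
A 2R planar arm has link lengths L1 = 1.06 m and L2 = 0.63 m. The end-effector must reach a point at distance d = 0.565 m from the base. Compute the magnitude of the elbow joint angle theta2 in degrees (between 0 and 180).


cos(th2) = (d^2 - L1^2 - L2^2)/(2*L1*L2) = (0.565^2 - 1.06^2 - 0.63^2)/(2*1.06*0.63) = -0.89942722
th2 = acos(-0.89942722) = 154.0829 deg

154.0829 degrees


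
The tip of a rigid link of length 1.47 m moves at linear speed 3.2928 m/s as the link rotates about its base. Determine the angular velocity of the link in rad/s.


omega = v / L = 3.2928 / 1.47 = 2.2400

2.2400 rad/s


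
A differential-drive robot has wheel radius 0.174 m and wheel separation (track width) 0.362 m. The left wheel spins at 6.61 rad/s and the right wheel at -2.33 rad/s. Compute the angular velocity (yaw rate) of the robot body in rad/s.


omega = r*(wR - wL)/L = 0.174*(-2.33 - (6.61))/0.362 = -4.2971

-4.2971 rad/s


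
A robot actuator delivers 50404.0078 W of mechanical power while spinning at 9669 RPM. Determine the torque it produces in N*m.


omega = 9669 * 2*pi/60 = 1012.535312 rad/s
tau = P / omega = 50404.0078 / 1012.535312 = 49.7800

49.7800 N*m


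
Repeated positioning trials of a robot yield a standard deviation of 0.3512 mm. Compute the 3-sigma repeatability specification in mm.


repeatability = 3*sigma = 3*0.3512 = 1.0536

1.0536 mm


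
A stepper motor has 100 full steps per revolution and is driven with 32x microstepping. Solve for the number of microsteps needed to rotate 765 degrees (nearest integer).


step_size = 360/(100*32) = 360/3200 = 0.112500 deg
n = 765/(360/3200) = 765*3200/360 = 6800

6800 steps


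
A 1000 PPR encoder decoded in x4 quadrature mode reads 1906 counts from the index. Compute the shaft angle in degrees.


angle = counts * 360 / (PPR*4) = 1906 * 360 / 4000 = 171.5400

171.5400 degrees


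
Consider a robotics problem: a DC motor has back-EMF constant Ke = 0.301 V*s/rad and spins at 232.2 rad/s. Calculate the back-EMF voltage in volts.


V_emf = Ke * omega = 0.301*232.2 = 69.8922

69.8922 V


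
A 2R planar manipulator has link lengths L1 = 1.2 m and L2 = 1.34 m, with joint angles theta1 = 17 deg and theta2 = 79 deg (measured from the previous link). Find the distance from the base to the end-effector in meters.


x = L1*cos(th1) + L2*cos(th1+th2) = 1.007498
y = L1*sin(th1) + L2*sin(th1+th2) = 1.683505
d = sqrt(x^2 + y^2) = sqrt(1.015052 + 2.834189) = 1.9619

1.9619 m


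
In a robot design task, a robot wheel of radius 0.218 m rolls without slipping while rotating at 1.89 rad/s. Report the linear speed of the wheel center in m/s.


v = omega * r = 1.89 * 0.218 = 0.4120

0.4120 m/s


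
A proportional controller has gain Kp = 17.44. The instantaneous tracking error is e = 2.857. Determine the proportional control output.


u_P = Kp * e = 17.44 * 2.857 = 49.8261

49.8261


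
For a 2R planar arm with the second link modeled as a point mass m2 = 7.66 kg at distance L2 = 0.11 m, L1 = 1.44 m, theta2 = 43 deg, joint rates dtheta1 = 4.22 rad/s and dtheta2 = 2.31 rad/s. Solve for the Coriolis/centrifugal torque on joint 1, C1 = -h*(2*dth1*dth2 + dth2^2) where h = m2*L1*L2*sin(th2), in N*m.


h = m2*L1*L2*sin(th2) = 7.66*1.44*0.11*sin(43 deg) = 0.827499
C1 = -h*(2*4.22*2.31 + 2.31^2) = -0.827499*24.8325 = -20.5489

-20.5489 N*m


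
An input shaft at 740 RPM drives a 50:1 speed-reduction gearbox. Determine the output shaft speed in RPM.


omega_out = omega_in / N = 740 / 50 = 14.8000

14.8000 RPM


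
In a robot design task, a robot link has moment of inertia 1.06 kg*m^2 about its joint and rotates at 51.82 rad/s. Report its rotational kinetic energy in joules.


KE = (1/2)*I*omega^2 = 0.5*1.06*51.82^2 = 1423.2156

1423.2156 J


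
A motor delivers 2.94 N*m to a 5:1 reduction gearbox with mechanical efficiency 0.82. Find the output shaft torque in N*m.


tau_out = tau_in * N * eta = 2.94 * 5 * 0.82 = 12.0540

12.0540 N*m


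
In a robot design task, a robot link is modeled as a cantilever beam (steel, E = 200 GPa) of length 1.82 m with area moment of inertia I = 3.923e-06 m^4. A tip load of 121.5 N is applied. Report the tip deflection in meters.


delta = F*L^3/(3*E*I) = 121.5*1.82^3/(3*2.000e+11*3.923e-06)
      = 732.471012/2353800 = 3.1119e-04

3.1119e-04 m


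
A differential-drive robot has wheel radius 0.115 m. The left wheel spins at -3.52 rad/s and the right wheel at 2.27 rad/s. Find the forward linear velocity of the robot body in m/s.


v = r*(wR + wL)/2 = 0.115*(2.27 + -3.52)/2 = -0.0719

-0.0719 m/s


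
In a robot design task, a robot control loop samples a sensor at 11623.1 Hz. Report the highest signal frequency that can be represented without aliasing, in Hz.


f_max = f_s/2 = 11623.1/2 = 5811.5500

5811.5500 Hz


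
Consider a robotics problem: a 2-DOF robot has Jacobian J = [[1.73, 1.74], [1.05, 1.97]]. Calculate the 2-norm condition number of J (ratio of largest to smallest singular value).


JJ^T eigenvalues: trace(JJ^T) = 11.0039, det(JJ^T) = det(J)^2 = 2.49987721
s_max^2 = (11.0039 + sqrt(111.08630637))/2 = 10.77182444
s_min^2 = (11.0039 - sqrt(111.08630637))/2 = 0.23207556
kappa = s_max/s_min = sqrt(10.77182444/0.23207556) = 6.8129

6.8129


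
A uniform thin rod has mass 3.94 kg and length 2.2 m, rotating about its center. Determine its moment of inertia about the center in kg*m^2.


I = (1/12)*m*L^2 = (1/12)*3.94*2.2^2 = 1.5891

1.5891 kg*m^2


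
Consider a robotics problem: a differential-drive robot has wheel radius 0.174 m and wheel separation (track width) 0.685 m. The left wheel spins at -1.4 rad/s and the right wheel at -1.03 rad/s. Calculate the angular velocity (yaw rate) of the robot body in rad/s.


omega = r*(wR - wL)/L = 0.174*(-1.03 - (-1.4))/0.685 = 0.0940

0.0940 rad/s


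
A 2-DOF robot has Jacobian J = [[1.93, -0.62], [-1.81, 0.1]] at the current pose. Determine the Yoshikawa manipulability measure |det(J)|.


det(J) = 1.93*0.1 - (-0.62)*(-1.81) = -0.9292
|det(J)| = 0.9292

0.9292


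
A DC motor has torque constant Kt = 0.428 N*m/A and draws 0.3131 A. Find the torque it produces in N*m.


tau = Kt * I = 0.428*0.3131 = 0.1340

0.1340 N*m


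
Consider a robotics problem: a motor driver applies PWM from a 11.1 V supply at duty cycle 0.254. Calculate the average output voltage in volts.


V_avg = V_supply * D = 11.1*0.254 = 2.8194

2.8194 V


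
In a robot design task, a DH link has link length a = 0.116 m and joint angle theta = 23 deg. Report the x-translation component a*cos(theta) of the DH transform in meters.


a*cos(theta) = 0.116*cos(23 deg) = 0.1068

0.1068 m


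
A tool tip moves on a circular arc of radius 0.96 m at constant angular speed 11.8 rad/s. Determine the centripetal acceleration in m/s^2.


a_c = omega^2 * r = 11.8^2 * 0.96 = 133.6704

133.6704 m/s^2


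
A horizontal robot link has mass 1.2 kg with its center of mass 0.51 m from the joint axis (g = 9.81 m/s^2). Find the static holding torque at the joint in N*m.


tau = m*g*L = 1.2 * 9.81 * 0.51 = 6.0037

6.0037 N*m


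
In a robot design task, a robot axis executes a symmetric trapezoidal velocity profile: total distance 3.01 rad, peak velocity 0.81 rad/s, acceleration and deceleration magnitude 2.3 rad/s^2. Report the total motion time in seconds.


t_acc = v/a = 0.81/2.3 = 0.352174 s
d_acc = v^2/(2a) = 0.142630 rad (each ramp)
d_cruise = 3.01 - 2*0.142630 = 2.724740 rad
t_cruise = 2.724740/0.81 = 3.363877 s
t_total = 2*0.352174 + 3.363877 = 4.0682

4.0682 s


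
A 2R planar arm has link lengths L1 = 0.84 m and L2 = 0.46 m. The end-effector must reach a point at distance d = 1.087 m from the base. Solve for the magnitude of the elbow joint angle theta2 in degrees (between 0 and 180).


cos(th2) = (d^2 - L1^2 - L2^2)/(2*L1*L2) = (1.087^2 - 0.84^2 - 0.46^2)/(2*0.84*0.46) = 0.34209239
th2 = acos(0.34209239) = 69.9956 deg

69.9956 degrees


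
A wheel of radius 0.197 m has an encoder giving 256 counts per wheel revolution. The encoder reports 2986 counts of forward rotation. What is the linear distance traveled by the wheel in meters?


revs = 2986/256 = 11.664062
d = revs * 2*pi*r = 11.664062 * 2*pi*0.197 = 14.4376

14.4376 m


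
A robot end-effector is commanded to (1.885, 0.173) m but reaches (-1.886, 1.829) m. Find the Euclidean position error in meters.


dx = -1.886 - (1.885) = -3.7710, dy = 1.829 - (0.173) = 1.6560
err = sqrt(14.220441 + 2.742336) = 4.1186

4.1186 m


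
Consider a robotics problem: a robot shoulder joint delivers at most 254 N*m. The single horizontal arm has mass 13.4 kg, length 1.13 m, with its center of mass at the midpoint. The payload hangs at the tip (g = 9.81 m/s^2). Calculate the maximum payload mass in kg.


tau_arm = m_arm*g*(L/2) = 13.4*9.81*1.13/2 = 74.2715 N*m
tau_payload = tau_max - tau_arm = 254 - 74.2715 = 179.7285
m_payload = tau_payload / (g*L) = 179.7285 / (9.81*1.13) = 16.2132

16.2132 kg


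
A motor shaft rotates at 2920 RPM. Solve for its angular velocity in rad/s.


omega = 2920 * 2*pi/60 = 305.7817

305.7817 rad/s


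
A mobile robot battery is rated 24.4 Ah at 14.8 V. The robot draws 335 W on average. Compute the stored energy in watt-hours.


E = capacity * V = 24.4*14.8 = 361.1200

361.1200 Wh


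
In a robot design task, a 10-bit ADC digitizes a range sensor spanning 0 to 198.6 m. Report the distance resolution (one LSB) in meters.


res = range / 2^n = 198.6/2^10 = 198.6/1024 = 0.1939

0.1939 m


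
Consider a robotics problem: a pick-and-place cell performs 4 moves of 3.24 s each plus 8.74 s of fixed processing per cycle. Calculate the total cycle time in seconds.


T = 4*3.24 + 8.74 = 21.7000

21.7000 s


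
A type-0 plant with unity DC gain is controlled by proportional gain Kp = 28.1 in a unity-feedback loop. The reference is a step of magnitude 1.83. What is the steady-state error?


e_ss = R/(1 + Kp) = 1.83/(1 + 28.1) = 1.83/29.1000 = 0.0629

0.0629


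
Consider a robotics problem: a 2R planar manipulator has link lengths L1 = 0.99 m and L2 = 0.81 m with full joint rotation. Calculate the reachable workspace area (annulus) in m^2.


r_max = L1 + L2 = 1.8000, r_min = |L1 - L2| = 0.1800
A = pi*(r_max^2 - r_min^2) = pi*(3.2400 - 0.0324) = 10.0770

10.0770 m^2


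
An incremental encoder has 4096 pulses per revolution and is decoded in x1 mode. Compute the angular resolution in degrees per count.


resolution = 360 / (PPR * 1) = 360 / 4096 = 0.0879

0.0879 degrees


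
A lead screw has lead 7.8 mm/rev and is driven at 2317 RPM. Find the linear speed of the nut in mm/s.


v = lead * (RPM/60) = 7.8*2317/60 = 301.2100

301.2100 mm/s


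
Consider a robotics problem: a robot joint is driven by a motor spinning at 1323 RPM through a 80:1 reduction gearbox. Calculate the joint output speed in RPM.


omega_joint = omega_motor / N = 1323 / 80 = 16.5375

16.5375 RPM


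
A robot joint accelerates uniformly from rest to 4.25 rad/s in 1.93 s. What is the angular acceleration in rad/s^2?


alpha = delta_omega / t = 4.25 / 1.93 = 2.2021

2.2021 rad/s^2


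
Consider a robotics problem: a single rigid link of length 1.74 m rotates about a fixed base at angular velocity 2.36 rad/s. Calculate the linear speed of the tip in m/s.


v = L*omega = 1.74 * 2.36 = 4.1064

4.1064 m/s


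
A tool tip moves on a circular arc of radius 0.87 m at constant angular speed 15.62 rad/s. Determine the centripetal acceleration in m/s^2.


a_c = omega^2 * r = 15.62^2 * 0.87 = 212.2664

212.2664 m/s^2


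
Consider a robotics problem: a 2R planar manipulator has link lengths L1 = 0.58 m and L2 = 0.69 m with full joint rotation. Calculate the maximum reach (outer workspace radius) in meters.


r_max = L1 + L2 = 0.58 + 0.69 = 1.2700

1.2700 m


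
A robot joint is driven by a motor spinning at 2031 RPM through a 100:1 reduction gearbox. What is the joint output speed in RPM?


omega_joint = omega_motor / N = 2031 / 100 = 20.3100

20.3100 RPM


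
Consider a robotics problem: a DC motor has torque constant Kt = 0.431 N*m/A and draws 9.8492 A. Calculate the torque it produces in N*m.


tau = Kt * I = 0.431*9.8492 = 4.2450

4.2450 N*m


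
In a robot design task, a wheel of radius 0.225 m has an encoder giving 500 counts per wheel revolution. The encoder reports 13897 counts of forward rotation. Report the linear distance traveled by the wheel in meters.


revs = 13897/500 = 27.794000
d = revs * 2*pi*r = 27.794000 * 2*pi*0.225 = 39.2928

39.2928 m


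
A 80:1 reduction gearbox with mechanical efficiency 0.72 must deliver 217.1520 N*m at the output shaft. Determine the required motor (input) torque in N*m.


tau_in = tau_out / (N * eta) = 217.1520 / (80 * 0.72) = 3.7700

3.7700 N*m


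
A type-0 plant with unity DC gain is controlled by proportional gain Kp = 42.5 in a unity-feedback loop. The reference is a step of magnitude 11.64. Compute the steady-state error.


e_ss = R/(1 + Kp) = 11.64/(1 + 42.5) = 11.64/43.5000 = 0.2676

0.2676


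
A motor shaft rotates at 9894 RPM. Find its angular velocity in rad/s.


omega = 9894 * 2*pi/60 = 1036.0973

1036.0973 rad/s


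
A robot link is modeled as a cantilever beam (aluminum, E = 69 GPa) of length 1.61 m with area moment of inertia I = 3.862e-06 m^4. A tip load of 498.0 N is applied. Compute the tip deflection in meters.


delta = F*L^3/(3*E*I) = 498.0*1.61^3/(3*6.900e+10*3.862e-06)
      = 2078.293938/799434 = 0.0026

0.0026 m


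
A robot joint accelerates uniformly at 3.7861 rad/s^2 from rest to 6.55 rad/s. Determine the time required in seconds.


t = delta_omega / alpha = 6.55 / 3.7861 = 1.7300

1.7300 s


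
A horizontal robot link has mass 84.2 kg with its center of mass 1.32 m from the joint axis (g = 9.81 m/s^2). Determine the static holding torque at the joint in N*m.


tau = m*g*L = 84.2 * 9.81 * 1.32 = 1090.3226

1090.3226 N*m


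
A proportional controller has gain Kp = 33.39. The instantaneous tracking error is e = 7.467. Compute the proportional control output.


u_P = Kp * e = 33.39 * 7.467 = 249.3231

249.3231


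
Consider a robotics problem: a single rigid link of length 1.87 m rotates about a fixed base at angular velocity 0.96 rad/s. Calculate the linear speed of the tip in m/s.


v = L*omega = 1.87 * 0.96 = 1.7952

1.7952 m/s


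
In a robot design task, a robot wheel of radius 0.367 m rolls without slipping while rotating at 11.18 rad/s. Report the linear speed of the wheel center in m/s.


v = omega * r = 11.18 * 0.367 = 4.1031

4.1031 m/s


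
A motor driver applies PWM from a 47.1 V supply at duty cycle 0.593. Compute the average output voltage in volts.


V_avg = V_supply * D = 47.1*0.593 = 27.9303

27.9303 V


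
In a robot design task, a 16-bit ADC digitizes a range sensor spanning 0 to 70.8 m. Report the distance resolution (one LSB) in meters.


res = range / 2^n = 70.8/2^16 = 70.8/65536 = 0.0011

0.0011 m


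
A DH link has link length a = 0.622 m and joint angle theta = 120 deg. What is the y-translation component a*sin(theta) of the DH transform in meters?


a*sin(theta) = 0.622*sin(120 deg) = 0.5387

0.5387 m


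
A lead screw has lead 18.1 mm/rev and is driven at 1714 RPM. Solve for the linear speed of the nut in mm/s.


v = lead * (RPM/60) = 18.1*1714/60 = 517.0567

517.0567 mm/s


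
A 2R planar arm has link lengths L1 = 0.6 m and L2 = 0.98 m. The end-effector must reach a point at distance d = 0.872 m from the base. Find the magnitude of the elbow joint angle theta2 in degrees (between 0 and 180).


cos(th2) = (d^2 - L1^2 - L2^2)/(2*L1*L2) = (0.872^2 - 0.6^2 - 0.98^2)/(2*0.6*0.98) = -0.47620408
th2 = acos(-0.47620408) = 118.4378 deg

118.4378 degrees


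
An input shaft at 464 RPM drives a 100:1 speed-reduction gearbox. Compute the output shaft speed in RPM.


omega_out = omega_in / N = 464 / 100 = 4.6400

4.6400 RPM


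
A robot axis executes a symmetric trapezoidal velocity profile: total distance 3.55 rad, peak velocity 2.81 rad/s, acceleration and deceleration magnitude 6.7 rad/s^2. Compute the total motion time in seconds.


t_acc = v/a = 2.81/6.7 = 0.419403 s
d_acc = v^2/(2a) = 0.589261 rad (each ramp)
d_cruise = 3.55 - 2*0.589261 = 2.371478 rad
t_cruise = 2.371478/2.81 = 0.843942 s
t_total = 2*0.419403 + 0.843942 = 1.6827

1.6827 s


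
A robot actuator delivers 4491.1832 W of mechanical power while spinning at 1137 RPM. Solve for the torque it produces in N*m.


omega = 1137 * 2*pi/60 = 119.066362 rad/s
tau = P / omega = 4491.1832 / 119.066362 = 37.7200

37.7200 N*m


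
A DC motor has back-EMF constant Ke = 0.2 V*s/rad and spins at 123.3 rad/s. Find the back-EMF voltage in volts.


V_emf = Ke * omega = 0.2*123.3 = 24.6600

24.6600 V


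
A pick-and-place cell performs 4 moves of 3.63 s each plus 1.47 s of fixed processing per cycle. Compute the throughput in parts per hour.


T_cycle = 4*3.63 + 1.47 = 15.9900 s
rate = 3600/T = 225.1407

225.1407 parts/hour


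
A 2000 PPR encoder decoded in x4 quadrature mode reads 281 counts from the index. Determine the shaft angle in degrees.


angle = counts * 360 / (PPR*4) = 281 * 360 / 8000 = 12.6450

12.6450 degrees


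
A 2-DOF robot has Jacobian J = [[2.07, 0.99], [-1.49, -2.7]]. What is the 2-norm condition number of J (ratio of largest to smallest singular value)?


JJ^T eigenvalues: trace(JJ^T) = 14.7751, det(JJ^T) = det(J)^2 = 16.92417321
s_max^2 = (14.7751 + sqrt(150.60688717))/2 = 13.52364988
s_min^2 = (14.7751 - sqrt(150.60688717))/2 = 1.25145012
kappa = s_max/s_min = sqrt(13.52364988/1.25145012) = 3.2873

3.2873


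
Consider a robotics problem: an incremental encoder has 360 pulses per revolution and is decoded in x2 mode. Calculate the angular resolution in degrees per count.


resolution = 360 / (PPR * 2) = 360 / 720 = 0.5000

0.5000 degrees


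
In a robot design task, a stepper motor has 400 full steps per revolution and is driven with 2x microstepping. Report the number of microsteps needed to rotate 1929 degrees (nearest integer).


step_size = 360/(400*2) = 360/800 = 0.450000 deg
n = 1929/(360/800) = 1929*800/360 = 4286.6667 -> 4287

4287 steps


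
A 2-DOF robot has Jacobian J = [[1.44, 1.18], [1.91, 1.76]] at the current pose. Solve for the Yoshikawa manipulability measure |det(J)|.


det(J) = 1.44*1.76 - (1.18)*(1.91) = 0.2806
|det(J)| = 0.2806

0.2806


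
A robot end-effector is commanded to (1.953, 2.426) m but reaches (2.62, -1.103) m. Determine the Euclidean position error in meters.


dx = 2.62 - (1.953) = 0.6670, dy = -1.103 - (2.426) = -3.5290
err = sqrt(0.444889 + 12.453841) = 3.5915

3.5915 m


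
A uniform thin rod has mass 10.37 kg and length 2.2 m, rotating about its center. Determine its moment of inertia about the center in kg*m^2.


I = (1/12)*m*L^2 = (1/12)*10.37*2.2^2 = 4.1826

4.1826 kg*m^2


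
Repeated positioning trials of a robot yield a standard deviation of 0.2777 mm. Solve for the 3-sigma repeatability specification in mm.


repeatability = 3*sigma = 3*0.2777 = 0.8331

0.8331 mm


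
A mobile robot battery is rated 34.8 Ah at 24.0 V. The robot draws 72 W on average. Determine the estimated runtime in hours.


E = 34.8*24.0 = 835.2000 Wh
t = E/P = 835.2000/72 = 11.6000

11.6000 hours


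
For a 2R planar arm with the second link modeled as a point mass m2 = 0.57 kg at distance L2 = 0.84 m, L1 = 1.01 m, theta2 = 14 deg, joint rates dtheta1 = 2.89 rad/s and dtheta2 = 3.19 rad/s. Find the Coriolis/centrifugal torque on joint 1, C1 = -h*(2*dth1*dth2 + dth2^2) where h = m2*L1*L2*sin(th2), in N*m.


h = m2*L1*L2*sin(th2) = 0.57*1.01*0.84*sin(14 deg) = 0.116991
C1 = -h*(2*2.89*3.19 + 3.19^2) = -0.116991*28.6143 = -3.3476

-3.3476 N*m


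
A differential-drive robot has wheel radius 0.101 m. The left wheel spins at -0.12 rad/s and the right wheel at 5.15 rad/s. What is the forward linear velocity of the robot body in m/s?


v = r*(wR + wL)/2 = 0.101*(5.15 + -0.12)/2 = 0.2540

0.2540 m/s


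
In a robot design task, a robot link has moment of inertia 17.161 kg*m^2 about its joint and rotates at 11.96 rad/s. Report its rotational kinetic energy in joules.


KE = (1/2)*I*omega^2 = 0.5*17.161*11.96^2 = 1227.3684

1227.3684 J


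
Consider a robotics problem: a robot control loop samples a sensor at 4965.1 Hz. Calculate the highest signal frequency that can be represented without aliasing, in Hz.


f_max = f_s/2 = 4965.1/2 = 2482.5500

2482.5500 Hz


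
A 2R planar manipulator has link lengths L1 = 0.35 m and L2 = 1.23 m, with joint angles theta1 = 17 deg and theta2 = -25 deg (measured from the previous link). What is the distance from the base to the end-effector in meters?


x = L1*cos(th1) + L2*cos(th1+th2) = 1.552736
y = L1*sin(th1) + L2*sin(th1+th2) = -0.068853
d = sqrt(x^2 + y^2) = sqrt(2.410989 + 0.004741) = 1.5543

1.5543 m


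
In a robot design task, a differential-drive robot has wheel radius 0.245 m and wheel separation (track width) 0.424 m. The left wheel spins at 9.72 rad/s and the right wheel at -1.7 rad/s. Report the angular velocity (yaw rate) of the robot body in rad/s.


omega = r*(wR - wL)/L = 0.245*(-1.7 - (9.72))/0.424 = -6.5988

-6.5988 rad/s


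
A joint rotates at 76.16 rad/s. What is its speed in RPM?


RPM = 76.16 * 60/(2*pi) = 727.2744

727.2744 RPM


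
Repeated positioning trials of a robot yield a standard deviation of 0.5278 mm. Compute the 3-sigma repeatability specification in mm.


repeatability = 3*sigma = 3*0.5278 = 1.5834

1.5834 mm


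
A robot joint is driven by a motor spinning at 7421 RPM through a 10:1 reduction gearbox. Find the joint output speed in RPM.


omega_joint = omega_motor / N = 7421 / 10 = 742.1000

742.1000 RPM


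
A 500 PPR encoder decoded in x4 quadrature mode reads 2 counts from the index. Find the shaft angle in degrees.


angle = counts * 360 / (PPR*4) = 2 * 360 / 2000 = 0.3600

0.3600 degrees


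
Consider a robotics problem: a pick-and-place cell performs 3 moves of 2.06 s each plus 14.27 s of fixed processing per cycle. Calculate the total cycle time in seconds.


T = 3*2.06 + 14.27 = 20.4500

20.4500 s


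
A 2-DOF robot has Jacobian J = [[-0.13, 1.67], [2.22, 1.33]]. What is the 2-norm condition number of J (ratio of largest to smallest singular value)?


JJ^T eigenvalues: trace(JJ^T) = 9.5031, det(JJ^T) = det(J)^2 = 15.05672809
s_max^2 = (9.5031 + sqrt(30.08199725))/2 = 7.49390288
s_min^2 = (9.5031 - sqrt(30.08199725))/2 = 2.00919712
kappa = s_max/s_min = sqrt(7.49390288/2.00919712) = 1.9313

1.9313


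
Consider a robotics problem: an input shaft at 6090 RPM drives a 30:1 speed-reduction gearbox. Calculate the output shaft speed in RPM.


omega_out = omega_in / N = 6090 / 30 = 203.0000

203.0000 RPM


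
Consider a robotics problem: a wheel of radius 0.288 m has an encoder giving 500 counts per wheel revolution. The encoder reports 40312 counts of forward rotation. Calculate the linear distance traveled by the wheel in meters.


revs = 40312/500 = 80.624000
d = revs * 2*pi*r = 80.624000 * 2*pi*0.288 = 145.8938

145.8938 m


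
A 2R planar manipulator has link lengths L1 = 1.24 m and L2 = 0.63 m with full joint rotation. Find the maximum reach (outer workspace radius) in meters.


r_max = L1 + L2 = 1.24 + 0.63 = 1.8700

1.8700 m


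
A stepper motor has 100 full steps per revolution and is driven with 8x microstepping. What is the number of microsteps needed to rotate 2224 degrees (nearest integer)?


step_size = 360/(100*8) = 360/800 = 0.450000 deg
n = 2224/(360/800) = 2224*800/360 = 4942.2222 -> 4942

4942 steps


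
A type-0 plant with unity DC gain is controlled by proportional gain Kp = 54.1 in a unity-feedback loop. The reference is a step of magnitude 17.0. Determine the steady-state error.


e_ss = R/(1 + Kp) = 17.0/(1 + 54.1) = 17.0/55.1000 = 0.3085

0.3085


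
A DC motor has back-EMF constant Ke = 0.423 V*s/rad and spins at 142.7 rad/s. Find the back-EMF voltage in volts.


V_emf = Ke * omega = 0.423*142.7 = 60.3621

60.3621 V


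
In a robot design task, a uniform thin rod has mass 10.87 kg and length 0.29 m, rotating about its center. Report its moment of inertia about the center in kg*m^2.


I = (1/12)*m*L^2 = (1/12)*10.87*0.29^2 = 0.0762

0.0762 kg*m^2


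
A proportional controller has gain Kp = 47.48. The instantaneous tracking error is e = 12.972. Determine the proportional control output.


u_P = Kp * e = 47.48 * 12.972 = 615.9106

615.9106


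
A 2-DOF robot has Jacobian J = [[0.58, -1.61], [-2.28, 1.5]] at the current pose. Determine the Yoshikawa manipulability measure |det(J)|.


det(J) = 0.58*1.5 - (-1.61)*(-2.28) = -2.8008
|det(J)| = 2.8008

2.8008


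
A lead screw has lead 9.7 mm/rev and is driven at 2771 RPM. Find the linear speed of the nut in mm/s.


v = lead * (RPM/60) = 9.7*2771/60 = 447.9783

447.9783 mm/s


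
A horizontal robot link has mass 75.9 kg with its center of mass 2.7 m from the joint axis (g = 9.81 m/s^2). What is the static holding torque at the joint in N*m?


tau = m*g*L = 75.9 * 9.81 * 2.7 = 2010.3633

2010.3633 N*m


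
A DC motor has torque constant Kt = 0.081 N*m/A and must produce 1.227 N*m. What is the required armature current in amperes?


I = tau / Kt = 1.227/0.081 = 15.1481

15.1481 A


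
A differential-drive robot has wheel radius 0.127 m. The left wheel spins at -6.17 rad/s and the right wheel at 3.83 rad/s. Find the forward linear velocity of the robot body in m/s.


v = r*(wR + wL)/2 = 0.127*(3.83 + -6.17)/2 = -0.1486

-0.1486 m/s


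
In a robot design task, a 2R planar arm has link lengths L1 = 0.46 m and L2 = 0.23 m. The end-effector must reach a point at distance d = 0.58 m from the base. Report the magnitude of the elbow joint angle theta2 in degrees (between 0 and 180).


cos(th2) = (d^2 - L1^2 - L2^2)/(2*L1*L2) = (0.58^2 - 0.46^2 - 0.23^2)/(2*0.46*0.23) = 0.33979206
th2 = acos(0.33979206) = 70.1358 deg

70.1358 degrees


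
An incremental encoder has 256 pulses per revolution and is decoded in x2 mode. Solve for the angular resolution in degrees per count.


resolution = 360 / (PPR * 2) = 360 / 512 = 0.7031

0.7031 degrees


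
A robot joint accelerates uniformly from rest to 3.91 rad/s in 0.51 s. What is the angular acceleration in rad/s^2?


alpha = delta_omega / t = 3.91 / 0.51 = 7.6667

7.6667 rad/s^2


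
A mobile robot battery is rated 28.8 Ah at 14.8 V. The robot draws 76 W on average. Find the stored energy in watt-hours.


E = capacity * V = 28.8*14.8 = 426.2400

426.2400 Wh


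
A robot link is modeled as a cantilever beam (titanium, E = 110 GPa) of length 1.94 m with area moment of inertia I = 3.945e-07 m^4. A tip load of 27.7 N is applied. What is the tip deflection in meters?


delta = F*L^3/(3*E*I) = 27.7*1.94^3/(3*1.100e+11*3.945e-07)
      = 202.2483368/130185 = 0.0016

0.0016 m


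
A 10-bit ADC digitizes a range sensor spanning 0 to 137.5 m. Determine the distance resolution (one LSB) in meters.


res = range / 2^n = 137.5/2^10 = 137.5/1024 = 0.1343

0.1343 m


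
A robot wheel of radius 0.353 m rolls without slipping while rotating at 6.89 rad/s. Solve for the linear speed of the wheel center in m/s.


v = omega * r = 6.89 * 0.353 = 2.4322

2.4322 m/s


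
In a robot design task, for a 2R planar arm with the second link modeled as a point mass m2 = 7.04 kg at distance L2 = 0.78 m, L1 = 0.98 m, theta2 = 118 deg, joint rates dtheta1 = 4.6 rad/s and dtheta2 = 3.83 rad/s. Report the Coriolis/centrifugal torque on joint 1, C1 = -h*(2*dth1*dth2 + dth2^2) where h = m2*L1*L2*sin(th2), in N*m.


h = m2*L1*L2*sin(th2) = 7.04*0.98*0.78*sin(118 deg) = 4.751473
C1 = -h*(2*4.6*3.83 + 3.83^2) = -4.751473*49.9049 = -237.1218

-237.1218 N*m


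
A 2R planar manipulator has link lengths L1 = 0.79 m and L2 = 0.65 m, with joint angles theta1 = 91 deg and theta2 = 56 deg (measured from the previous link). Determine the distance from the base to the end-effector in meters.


x = L1*cos(th1) + L2*cos(th1+th2) = -0.558923
y = L1*sin(th1) + L2*sin(th1+th2) = 1.143895
d = sqrt(x^2 + y^2) = sqrt(0.312395 + 1.308496) = 1.2731

1.2731 m


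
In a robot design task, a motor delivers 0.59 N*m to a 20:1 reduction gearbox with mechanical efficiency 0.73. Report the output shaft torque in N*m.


tau_out = tau_in * N * eta = 0.59 * 20 * 0.73 = 8.6140

8.6140 N*m


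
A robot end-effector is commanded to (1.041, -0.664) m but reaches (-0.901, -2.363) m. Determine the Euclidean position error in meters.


dx = -0.901 - (1.041) = -1.9420, dy = -2.363 - (-0.664) = -1.6990
err = sqrt(3.771364 + 2.886601) = 2.5803

2.5803 m


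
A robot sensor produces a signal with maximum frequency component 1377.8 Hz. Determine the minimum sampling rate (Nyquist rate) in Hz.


f_s,min = 2*f_max = 2*1377.8 = 2755.6000

2755.6000 Hz


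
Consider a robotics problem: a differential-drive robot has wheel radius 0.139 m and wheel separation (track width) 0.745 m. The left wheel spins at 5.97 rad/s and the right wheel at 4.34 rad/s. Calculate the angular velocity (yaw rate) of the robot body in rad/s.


omega = r*(wR - wL)/L = 0.139*(4.34 - (5.97))/0.745 = -0.3041

-0.3041 rad/s


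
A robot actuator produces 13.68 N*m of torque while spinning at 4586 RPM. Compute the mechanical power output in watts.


omega = 4586 * 2*pi/60 = 480.244797 rad/s
P = tau * omega = 13.68 * 480.244797 = 6569.7488

6569.7488 W


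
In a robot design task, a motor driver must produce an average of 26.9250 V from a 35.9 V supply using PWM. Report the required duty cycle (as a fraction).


D = V_avg/V_supply = 26.9250/35.9 = 0.7500

0.7500


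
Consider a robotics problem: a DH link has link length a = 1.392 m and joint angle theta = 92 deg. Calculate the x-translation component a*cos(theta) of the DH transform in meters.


a*cos(theta) = 1.392*cos(92 deg) = -0.0486

-0.0486 m


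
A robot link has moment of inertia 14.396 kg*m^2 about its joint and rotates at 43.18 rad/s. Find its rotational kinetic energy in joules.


KE = (1/2)*I*omega^2 = 0.5*14.396*43.18^2 = 13420.7603

13420.7603 J


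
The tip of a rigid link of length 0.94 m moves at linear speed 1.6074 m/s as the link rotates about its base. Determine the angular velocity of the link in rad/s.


omega = v / L = 1.6074 / 0.94 = 1.7100

1.7100 rad/s


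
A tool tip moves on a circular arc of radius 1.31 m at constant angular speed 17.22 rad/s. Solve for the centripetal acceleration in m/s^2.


a_c = omega^2 * r = 17.22^2 * 1.31 = 388.4522

388.4522 m/s^2


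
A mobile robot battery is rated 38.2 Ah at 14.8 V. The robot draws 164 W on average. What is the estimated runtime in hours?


E = 38.2*14.8 = 565.3600 Wh
t = E/P = 565.3600/164 = 3.4473

3.4473 hours


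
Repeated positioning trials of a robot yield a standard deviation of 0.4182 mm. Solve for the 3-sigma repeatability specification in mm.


repeatability = 3*sigma = 3*0.4182 = 1.2546

1.2546 mm


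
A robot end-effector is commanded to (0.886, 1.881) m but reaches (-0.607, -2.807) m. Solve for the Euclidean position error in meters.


dx = -0.607 - (0.886) = -1.4930, dy = -2.807 - (1.881) = -4.6880
err = sqrt(2.229049 + 21.977344) = 4.9200

4.9200 m


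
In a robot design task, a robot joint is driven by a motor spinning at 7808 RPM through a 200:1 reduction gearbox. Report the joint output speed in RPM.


omega_joint = omega_motor / N = 7808 / 200 = 39.0400

39.0400 RPM


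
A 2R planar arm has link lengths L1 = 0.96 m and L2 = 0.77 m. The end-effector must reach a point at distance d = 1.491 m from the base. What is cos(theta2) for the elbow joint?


cos(th2) = (d^2 - L1^2 - L2^2)/(2*L1*L2) = (1.491^2 - 0.96^2 - 0.77^2)/(2*0.96*0.77) = 0.4793

0.4793


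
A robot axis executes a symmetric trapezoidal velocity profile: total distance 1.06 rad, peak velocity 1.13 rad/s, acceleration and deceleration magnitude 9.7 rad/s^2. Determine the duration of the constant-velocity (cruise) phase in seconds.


t_acc = v/a = 0.116495 s, d_acc = v^2/(2a) = 0.065820 rad each
d_cruise = 1.06 - 2*0.065820 = 0.928360 rad
t_cruise = d_cruise/v = 0.928360/1.13 = 0.8216

0.8216 s


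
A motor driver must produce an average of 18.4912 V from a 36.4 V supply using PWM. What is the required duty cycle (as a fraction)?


D = V_avg/V_supply = 18.4912/36.4 = 0.5080

0.5080


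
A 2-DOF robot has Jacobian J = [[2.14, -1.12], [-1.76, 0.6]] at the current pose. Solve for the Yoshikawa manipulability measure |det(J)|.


det(J) = 2.14*0.6 - (-1.12)*(-1.76) = -0.6872
|det(J)| = 0.6872

0.6872


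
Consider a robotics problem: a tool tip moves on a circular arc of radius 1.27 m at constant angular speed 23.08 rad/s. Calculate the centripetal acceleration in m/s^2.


a_c = omega^2 * r = 23.08^2 * 1.27 = 676.5117

676.5117 m/s^2


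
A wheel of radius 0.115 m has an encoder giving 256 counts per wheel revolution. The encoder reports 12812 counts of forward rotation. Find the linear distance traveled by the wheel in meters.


revs = 12812/256 = 50.046875
d = revs * 2*pi*r = 50.046875 * 2*pi*0.115 = 36.1622

36.1622 m


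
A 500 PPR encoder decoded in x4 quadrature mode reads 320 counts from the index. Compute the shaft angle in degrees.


angle = counts * 360 / (PPR*4) = 320 * 360 / 2000 = 57.6000

57.6000 degrees


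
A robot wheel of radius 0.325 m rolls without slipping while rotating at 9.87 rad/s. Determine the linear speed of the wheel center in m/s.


v = omega * r = 9.87 * 0.325 = 3.2077

3.2077 m/s


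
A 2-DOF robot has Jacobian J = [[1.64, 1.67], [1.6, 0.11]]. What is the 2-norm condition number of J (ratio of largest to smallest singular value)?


JJ^T eigenvalues: trace(JJ^T) = 8.0506, det(JJ^T) = det(J)^2 = 6.20807056
s_max^2 = (8.0506 + sqrt(39.97987812))/2 = 7.18678217
s_min^2 = (8.0506 - sqrt(39.97987812))/2 = 0.86381783
kappa = s_max/s_min = sqrt(7.18678217/0.86381783) = 2.8844

2.8844


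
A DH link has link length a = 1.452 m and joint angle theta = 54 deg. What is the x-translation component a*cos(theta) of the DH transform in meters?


a*cos(theta) = 1.452*cos(54 deg) = 0.8535

0.8535 m


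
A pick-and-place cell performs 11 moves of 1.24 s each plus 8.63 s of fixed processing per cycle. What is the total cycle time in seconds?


T = 11*1.24 + 8.63 = 22.2700

22.2700 s


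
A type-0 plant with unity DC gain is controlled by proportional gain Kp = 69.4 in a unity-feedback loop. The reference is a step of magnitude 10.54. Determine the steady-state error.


e_ss = R/(1 + Kp) = 10.54/(1 + 69.4) = 10.54/70.4000 = 0.1497

0.1497


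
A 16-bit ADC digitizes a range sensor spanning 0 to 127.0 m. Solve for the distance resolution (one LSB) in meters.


res = range / 2^n = 127.0/2^16 = 127.0/65536 = 0.0019

0.0019 m


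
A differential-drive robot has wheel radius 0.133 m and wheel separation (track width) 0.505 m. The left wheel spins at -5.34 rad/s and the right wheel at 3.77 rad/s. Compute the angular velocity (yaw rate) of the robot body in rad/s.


omega = r*(wR - wL)/L = 0.133*(3.77 - (-5.34))/0.505 = 2.3993

2.3993 rad/s


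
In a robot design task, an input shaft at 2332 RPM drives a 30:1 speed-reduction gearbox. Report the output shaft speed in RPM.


omega_out = omega_in / N = 2332 / 30 = 77.7333

77.7333 RPM


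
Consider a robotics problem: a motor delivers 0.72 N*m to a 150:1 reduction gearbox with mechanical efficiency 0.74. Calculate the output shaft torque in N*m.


tau_out = tau_in * N * eta = 0.72 * 150 * 0.74 = 79.9200

79.9200 N*m


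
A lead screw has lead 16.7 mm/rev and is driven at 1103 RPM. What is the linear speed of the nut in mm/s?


v = lead * (RPM/60) = 16.7*1103/60 = 307.0017

307.0017 mm/s


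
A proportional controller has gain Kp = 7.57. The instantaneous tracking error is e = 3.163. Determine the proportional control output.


u_P = Kp * e = 7.57 * 3.163 = 23.9439

23.9439


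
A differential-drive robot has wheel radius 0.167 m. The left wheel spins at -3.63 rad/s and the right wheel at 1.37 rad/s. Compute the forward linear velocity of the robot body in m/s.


v = r*(wR + wL)/2 = 0.167*(1.37 + -3.63)/2 = -0.1887

-0.1887 m/s


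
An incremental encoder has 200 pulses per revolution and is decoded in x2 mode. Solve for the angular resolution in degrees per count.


resolution = 360 / (PPR * 2) = 360 / 400 = 0.9000

0.9000 degrees


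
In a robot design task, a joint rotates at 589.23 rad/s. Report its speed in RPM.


RPM = 589.23 * 60/(2*pi) = 5626.7320

5626.7320 RPM


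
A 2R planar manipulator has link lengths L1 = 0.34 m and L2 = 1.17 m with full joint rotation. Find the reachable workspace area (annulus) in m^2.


r_max = L1 + L2 = 1.5100, r_min = |L1 - L2| = 0.8300
A = pi*(r_max^2 - r_min^2) = pi*(2.2801 - 0.6889) = 4.9989

4.9989 m^2


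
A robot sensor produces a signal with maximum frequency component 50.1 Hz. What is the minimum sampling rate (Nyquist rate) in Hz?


f_s,min = 2*f_max = 2*50.1 = 100.2000

100.2000 Hz


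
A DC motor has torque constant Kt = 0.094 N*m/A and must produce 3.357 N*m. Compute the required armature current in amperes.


I = tau / Kt = 3.357/0.094 = 35.7128

35.7128 A


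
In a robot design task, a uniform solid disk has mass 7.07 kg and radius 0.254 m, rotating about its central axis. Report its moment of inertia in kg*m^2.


I = (1/2)*m*R^2 = 0.5*7.07*0.254^2 = 0.2281

0.2281 kg*m^2
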